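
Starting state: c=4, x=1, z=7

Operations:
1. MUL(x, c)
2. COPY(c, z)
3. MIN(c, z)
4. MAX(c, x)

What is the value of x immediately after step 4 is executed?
x = 4

Tracing x through execution:
Initial: x = 1
After step 1 (MUL(x, c)): x = 4
After step 2 (COPY(c, z)): x = 4
After step 3 (MIN(c, z)): x = 4
After step 4 (MAX(c, x)): x = 4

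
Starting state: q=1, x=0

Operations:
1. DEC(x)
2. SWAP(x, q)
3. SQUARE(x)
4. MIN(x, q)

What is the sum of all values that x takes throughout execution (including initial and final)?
0

Values of x at each step:
Initial: x = 0
After step 1: x = -1
After step 2: x = 1
After step 3: x = 1
After step 4: x = -1
Sum = 0 + -1 + 1 + 1 + -1 = 0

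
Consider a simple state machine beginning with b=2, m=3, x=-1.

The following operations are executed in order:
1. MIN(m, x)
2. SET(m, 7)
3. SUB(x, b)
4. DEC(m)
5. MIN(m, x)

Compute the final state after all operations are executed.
{b: 2, m: -3, x: -3}

Step-by-step execution:
Initial: b=2, m=3, x=-1
After step 1 (MIN(m, x)): b=2, m=-1, x=-1
After step 2 (SET(m, 7)): b=2, m=7, x=-1
After step 3 (SUB(x, b)): b=2, m=7, x=-3
After step 4 (DEC(m)): b=2, m=6, x=-3
After step 5 (MIN(m, x)): b=2, m=-3, x=-3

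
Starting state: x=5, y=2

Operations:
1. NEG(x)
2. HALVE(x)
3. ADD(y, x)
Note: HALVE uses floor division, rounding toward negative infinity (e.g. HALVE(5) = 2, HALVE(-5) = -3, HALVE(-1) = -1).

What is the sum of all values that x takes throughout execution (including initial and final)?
-6

Values of x at each step:
Initial: x = 5
After step 1: x = -5
After step 2: x = -3
After step 3: x = -3
Sum = 5 + -5 + -3 + -3 = -6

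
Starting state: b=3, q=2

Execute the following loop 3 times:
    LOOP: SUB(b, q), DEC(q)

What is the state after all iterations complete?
b=0, q=-1

Iteration trace:
Start: b=3, q=2
After iteration 1: b=1, q=1
After iteration 2: b=0, q=0
After iteration 3: b=0, q=-1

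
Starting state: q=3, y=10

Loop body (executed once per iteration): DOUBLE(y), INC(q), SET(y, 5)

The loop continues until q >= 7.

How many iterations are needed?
4

Tracing iterations:
Initial: q=3, y=10
After iteration 1: q=4, y=5
After iteration 2: q=5, y=5
After iteration 3: q=6, y=5
After iteration 4: q=7, y=5
q >= 7 now holds, so the loop exits after 4 iterations.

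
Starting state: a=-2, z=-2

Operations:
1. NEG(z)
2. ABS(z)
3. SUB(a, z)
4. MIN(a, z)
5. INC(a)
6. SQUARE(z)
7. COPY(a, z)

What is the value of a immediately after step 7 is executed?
a = 4

Tracing a through execution:
Initial: a = -2
After step 1 (NEG(z)): a = -2
After step 2 (ABS(z)): a = -2
After step 3 (SUB(a, z)): a = -4
After step 4 (MIN(a, z)): a = -4
After step 5 (INC(a)): a = -3
After step 6 (SQUARE(z)): a = -3
After step 7 (COPY(a, z)): a = 4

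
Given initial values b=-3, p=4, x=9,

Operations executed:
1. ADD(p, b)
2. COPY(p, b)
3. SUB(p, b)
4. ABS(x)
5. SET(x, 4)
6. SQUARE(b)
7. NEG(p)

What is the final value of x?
x = 4

Tracing execution:
Step 1: ADD(p, b) → x = 9
Step 2: COPY(p, b) → x = 9
Step 3: SUB(p, b) → x = 9
Step 4: ABS(x) → x = 9
Step 5: SET(x, 4) → x = 4
Step 6: SQUARE(b) → x = 4
Step 7: NEG(p) → x = 4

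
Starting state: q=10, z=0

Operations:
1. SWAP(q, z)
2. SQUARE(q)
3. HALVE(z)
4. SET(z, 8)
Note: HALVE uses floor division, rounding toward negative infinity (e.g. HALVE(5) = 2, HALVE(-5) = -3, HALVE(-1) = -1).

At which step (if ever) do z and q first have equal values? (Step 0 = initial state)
Never

z and q never become equal during execution.

Comparing values at each step:
Initial: z=0, q=10
After step 1: z=10, q=0
After step 2: z=10, q=0
After step 3: z=5, q=0
After step 4: z=8, q=0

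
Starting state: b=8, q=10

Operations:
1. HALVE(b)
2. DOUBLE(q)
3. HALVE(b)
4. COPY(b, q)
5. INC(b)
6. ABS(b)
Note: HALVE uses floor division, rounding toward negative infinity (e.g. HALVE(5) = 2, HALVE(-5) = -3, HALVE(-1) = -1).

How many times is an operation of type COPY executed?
1

Counting COPY operations:
Step 4: COPY(b, q) ← COPY
Total: 1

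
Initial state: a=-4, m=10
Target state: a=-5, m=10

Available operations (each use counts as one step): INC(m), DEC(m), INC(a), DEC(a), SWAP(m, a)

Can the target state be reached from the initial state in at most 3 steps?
Yes

Path (1 step): DEC(a)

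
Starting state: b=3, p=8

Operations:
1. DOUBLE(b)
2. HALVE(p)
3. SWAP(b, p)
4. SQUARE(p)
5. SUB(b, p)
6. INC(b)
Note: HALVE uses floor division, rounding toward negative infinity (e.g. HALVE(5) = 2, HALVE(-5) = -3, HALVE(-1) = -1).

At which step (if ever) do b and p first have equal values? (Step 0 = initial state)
Never

b and p never become equal during execution.

Comparing values at each step:
Initial: b=3, p=8
After step 1: b=6, p=8
After step 2: b=6, p=4
After step 3: b=4, p=6
After step 4: b=4, p=36
After step 5: b=-32, p=36
After step 6: b=-31, p=36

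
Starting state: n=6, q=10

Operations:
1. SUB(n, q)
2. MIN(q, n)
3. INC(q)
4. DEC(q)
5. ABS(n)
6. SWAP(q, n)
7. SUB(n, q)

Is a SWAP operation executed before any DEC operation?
No

First SWAP: step 6
First DEC: step 4
Since 6 > 4, DEC comes first.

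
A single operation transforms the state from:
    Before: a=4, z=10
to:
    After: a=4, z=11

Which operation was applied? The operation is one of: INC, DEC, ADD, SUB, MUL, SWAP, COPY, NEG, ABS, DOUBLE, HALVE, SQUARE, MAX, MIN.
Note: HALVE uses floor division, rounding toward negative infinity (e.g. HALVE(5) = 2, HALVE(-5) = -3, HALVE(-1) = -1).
INC(z)

Analyzing the change:
Before: a=4, z=10
After: a=4, z=11
Variable z changed from 10 to 11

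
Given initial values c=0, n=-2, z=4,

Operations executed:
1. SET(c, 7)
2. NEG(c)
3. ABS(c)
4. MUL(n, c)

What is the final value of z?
z = 4

Tracing execution:
Step 1: SET(c, 7) → z = 4
Step 2: NEG(c) → z = 4
Step 3: ABS(c) → z = 4
Step 4: MUL(n, c) → z = 4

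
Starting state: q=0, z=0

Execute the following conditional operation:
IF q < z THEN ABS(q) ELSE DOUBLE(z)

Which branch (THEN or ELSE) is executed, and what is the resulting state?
Branch: ELSE, Final state: q=0, z=0

Evaluating condition: q < z
q = 0, z = 0
Condition is False, so ELSE branch executes
After DOUBLE(z): q=0, z=0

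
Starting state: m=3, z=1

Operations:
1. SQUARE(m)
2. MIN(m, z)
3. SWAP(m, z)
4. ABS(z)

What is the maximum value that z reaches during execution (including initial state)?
1

Values of z at each step:
Initial: z = 1 ← maximum
After step 1: z = 1
After step 2: z = 1
After step 3: z = 1
After step 4: z = 1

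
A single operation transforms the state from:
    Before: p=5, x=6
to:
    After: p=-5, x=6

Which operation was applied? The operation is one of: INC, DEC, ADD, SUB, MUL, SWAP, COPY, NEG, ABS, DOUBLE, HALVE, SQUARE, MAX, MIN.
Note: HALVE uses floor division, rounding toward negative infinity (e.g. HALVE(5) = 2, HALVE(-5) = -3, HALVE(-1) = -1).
NEG(p)

Analyzing the change:
Before: p=5, x=6
After: p=-5, x=6
Variable p changed from 5 to -5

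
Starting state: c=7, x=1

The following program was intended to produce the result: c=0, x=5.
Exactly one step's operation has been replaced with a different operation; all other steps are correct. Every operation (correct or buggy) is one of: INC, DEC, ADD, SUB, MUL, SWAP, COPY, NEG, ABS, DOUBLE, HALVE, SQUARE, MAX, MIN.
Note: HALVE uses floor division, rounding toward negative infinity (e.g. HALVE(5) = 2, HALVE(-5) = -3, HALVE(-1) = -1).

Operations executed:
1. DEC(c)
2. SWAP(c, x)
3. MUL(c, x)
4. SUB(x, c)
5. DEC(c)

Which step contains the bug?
Step 3

Trace with buggy code:
Initial: c=7, x=1
After step 1: c=6, x=1
After step 2: c=1, x=6
After step 3: c=6, x=6
After step 4: c=6, x=0
After step 5: c=5, x=0
Actual final c=5, x=0 ≠ expected c=0, x=5.
Step 3 is the only position where a single-operation replacement can produce the expected result.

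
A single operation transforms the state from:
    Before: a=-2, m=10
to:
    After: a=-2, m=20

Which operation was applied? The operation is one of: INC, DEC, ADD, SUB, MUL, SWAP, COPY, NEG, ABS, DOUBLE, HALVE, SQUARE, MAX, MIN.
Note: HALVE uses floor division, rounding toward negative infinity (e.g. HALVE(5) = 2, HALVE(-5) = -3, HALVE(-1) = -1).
DOUBLE(m)

Analyzing the change:
Before: a=-2, m=10
After: a=-2, m=20
Variable m changed from 10 to 20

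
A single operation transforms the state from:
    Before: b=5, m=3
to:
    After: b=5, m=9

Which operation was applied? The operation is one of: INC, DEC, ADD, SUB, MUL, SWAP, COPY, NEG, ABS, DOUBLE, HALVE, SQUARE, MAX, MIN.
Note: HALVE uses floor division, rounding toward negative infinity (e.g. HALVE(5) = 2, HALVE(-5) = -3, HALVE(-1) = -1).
SQUARE(m)

Analyzing the change:
Before: b=5, m=3
After: b=5, m=9
Variable m changed from 3 to 9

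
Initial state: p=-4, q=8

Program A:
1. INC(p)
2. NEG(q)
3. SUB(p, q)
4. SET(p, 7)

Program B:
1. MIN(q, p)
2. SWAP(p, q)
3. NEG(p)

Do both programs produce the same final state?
No

Program A final state: p=7, q=-8
Program B final state: p=4, q=-4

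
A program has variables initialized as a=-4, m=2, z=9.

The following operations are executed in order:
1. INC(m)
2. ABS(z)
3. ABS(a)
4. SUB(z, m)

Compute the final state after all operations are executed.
{a: 4, m: 3, z: 6}

Step-by-step execution:
Initial: a=-4, m=2, z=9
After step 1 (INC(m)): a=-4, m=3, z=9
After step 2 (ABS(z)): a=-4, m=3, z=9
After step 3 (ABS(a)): a=4, m=3, z=9
After step 4 (SUB(z, m)): a=4, m=3, z=6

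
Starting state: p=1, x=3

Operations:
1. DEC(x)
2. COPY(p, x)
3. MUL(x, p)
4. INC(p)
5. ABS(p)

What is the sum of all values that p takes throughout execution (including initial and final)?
12

Values of p at each step:
Initial: p = 1
After step 1: p = 1
After step 2: p = 2
After step 3: p = 2
After step 4: p = 3
After step 5: p = 3
Sum = 1 + 1 + 2 + 2 + 3 + 3 = 12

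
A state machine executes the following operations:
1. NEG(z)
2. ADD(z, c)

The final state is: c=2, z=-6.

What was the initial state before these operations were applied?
c=2, z=8

Working backwards:
Final state: c=2, z=-6
Before step 2 (ADD(z, c)): c=2, z=-8
Before step 1 (NEG(z)): c=2, z=8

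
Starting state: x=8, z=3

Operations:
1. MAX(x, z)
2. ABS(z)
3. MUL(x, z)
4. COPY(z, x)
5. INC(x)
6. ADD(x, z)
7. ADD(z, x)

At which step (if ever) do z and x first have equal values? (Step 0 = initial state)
Step 4

z and x first become equal after step 4.

Comparing values at each step:
Initial: z=3, x=8
After step 1: z=3, x=8
After step 2: z=3, x=8
After step 3: z=3, x=24
After step 4: z=24, x=24 ← equal!
After step 5: z=24, x=25
After step 6: z=24, x=49
After step 7: z=73, x=49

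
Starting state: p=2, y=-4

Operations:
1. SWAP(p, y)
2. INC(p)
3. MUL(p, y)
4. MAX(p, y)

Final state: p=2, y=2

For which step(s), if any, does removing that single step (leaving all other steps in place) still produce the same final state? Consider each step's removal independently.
Step(s) 2, 3

Testing removal of each single step:
Without step 1: final = p=-4, y=-4 (different)
Without step 2: final = p=2, y=2 (same)
Without step 3: final = p=2, y=2 (same)
Without step 4: final = p=-6, y=2 (different)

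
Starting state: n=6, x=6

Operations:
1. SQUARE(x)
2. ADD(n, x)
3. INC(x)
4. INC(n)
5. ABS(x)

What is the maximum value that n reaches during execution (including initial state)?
43

Values of n at each step:
Initial: n = 6
After step 1: n = 6
After step 2: n = 42
After step 3: n = 42
After step 4: n = 43 ← maximum
After step 5: n = 43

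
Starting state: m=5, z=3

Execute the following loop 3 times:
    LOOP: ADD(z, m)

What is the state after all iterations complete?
m=5, z=18

Iteration trace:
Start: m=5, z=3
After iteration 1: m=5, z=8
After iteration 2: m=5, z=13
After iteration 3: m=5, z=18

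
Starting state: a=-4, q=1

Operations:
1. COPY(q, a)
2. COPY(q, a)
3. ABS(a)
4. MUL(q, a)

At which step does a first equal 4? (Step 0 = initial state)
Step 3

Tracing a:
Initial: a = -4
After step 1: a = -4
After step 2: a = -4
After step 3: a = 4 ← first occurrence
After step 4: a = 4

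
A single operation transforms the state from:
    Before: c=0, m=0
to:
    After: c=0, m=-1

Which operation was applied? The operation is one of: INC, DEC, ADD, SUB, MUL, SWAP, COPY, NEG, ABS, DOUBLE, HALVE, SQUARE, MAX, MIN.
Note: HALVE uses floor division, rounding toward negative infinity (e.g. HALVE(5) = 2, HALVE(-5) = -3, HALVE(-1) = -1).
DEC(m)

Analyzing the change:
Before: c=0, m=0
After: c=0, m=-1
Variable m changed from 0 to -1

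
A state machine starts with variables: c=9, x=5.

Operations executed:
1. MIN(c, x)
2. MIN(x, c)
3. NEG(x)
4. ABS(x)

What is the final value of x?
x = 5

Tracing execution:
Step 1: MIN(c, x) → x = 5
Step 2: MIN(x, c) → x = 5
Step 3: NEG(x) → x = -5
Step 4: ABS(x) → x = 5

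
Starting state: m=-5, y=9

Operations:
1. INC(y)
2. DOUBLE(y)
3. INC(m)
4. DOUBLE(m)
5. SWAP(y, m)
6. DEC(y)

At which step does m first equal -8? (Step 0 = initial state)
Step 4

Tracing m:
Initial: m = -5
After step 1: m = -5
After step 2: m = -5
After step 3: m = -4
After step 4: m = -8 ← first occurrence
After step 5: m = 20
After step 6: m = 20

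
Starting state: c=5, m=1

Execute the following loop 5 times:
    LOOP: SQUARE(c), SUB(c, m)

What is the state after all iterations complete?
c=11949163490932612890624, m=1

Iteration trace:
Start: c=5, m=1
After iteration 1: c=24, m=1
After iteration 2: c=575, m=1
After iteration 3: c=330624, m=1
After iteration 4: c=109312229375, m=1
After iteration 5: c=11949163490932612890624, m=1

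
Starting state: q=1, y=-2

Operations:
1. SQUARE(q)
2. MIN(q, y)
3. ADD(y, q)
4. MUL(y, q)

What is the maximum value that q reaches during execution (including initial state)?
1

Values of q at each step:
Initial: q = 1 ← maximum
After step 1: q = 1
After step 2: q = -2
After step 3: q = -2
After step 4: q = -2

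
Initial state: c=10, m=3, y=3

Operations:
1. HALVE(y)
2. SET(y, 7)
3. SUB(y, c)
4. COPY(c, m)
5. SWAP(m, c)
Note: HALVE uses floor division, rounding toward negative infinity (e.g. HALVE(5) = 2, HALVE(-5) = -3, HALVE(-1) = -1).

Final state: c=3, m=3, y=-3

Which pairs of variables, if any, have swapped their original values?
None

Comparing initial and final values:
y: 3 → -3
m: 3 → 3
c: 10 → 3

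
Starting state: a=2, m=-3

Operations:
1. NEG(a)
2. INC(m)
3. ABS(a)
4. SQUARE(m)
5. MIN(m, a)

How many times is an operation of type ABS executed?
1

Counting ABS operations:
Step 3: ABS(a) ← ABS
Total: 1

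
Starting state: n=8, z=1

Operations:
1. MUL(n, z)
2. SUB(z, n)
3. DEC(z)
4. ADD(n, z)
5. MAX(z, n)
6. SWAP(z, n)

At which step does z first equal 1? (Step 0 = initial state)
Step 0

Tracing z:
Initial: z = 1 ← first occurrence
After step 1: z = 1
After step 2: z = -7
After step 3: z = -8
After step 4: z = -8
After step 5: z = 0
After step 6: z = 0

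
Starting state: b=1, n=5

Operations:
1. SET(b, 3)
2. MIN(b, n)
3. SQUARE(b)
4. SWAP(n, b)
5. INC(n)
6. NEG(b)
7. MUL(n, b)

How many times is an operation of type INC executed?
1

Counting INC operations:
Step 5: INC(n) ← INC
Total: 1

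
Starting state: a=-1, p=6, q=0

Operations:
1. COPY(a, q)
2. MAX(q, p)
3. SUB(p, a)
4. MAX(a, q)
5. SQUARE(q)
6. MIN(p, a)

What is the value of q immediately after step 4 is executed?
q = 6

Tracing q through execution:
Initial: q = 0
After step 1 (COPY(a, q)): q = 0
After step 2 (MAX(q, p)): q = 6
After step 3 (SUB(p, a)): q = 6
After step 4 (MAX(a, q)): q = 6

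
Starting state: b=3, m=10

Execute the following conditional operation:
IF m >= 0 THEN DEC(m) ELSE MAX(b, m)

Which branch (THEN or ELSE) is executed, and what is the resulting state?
Branch: THEN, Final state: b=3, m=9

Evaluating condition: m >= 0
m = 10
Condition is True, so THEN branch executes
After DEC(m): b=3, m=9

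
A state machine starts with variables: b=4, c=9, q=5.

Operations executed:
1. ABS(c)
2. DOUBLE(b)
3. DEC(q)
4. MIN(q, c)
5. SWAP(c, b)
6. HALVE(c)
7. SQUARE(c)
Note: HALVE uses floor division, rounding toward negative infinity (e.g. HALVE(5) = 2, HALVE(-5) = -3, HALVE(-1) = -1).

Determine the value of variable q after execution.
q = 4

Tracing execution:
Step 1: ABS(c) → q = 5
Step 2: DOUBLE(b) → q = 5
Step 3: DEC(q) → q = 4
Step 4: MIN(q, c) → q = 4
Step 5: SWAP(c, b) → q = 4
Step 6: HALVE(c) → q = 4
Step 7: SQUARE(c) → q = 4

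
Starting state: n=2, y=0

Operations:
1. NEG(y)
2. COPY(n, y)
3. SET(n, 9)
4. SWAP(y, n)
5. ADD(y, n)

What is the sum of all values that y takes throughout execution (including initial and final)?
18

Values of y at each step:
Initial: y = 0
After step 1: y = 0
After step 2: y = 0
After step 3: y = 0
After step 4: y = 9
After step 5: y = 9
Sum = 0 + 0 + 0 + 0 + 9 + 9 = 18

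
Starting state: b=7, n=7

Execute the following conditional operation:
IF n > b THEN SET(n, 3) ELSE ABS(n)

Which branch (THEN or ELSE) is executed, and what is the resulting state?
Branch: ELSE, Final state: b=7, n=7

Evaluating condition: n > b
n = 7, b = 7
Condition is False, so ELSE branch executes
After ABS(n): b=7, n=7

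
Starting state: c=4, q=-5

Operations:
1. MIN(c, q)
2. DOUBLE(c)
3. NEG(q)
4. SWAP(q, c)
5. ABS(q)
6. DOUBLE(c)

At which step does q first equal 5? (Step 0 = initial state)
Step 3

Tracing q:
Initial: q = -5
After step 1: q = -5
After step 2: q = -5
After step 3: q = 5 ← first occurrence
After step 4: q = -10
After step 5: q = 10
After step 6: q = 10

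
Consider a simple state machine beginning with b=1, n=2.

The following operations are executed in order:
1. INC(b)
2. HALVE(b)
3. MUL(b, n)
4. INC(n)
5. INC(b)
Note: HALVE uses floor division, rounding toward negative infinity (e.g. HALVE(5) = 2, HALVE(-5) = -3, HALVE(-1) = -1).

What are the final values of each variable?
{b: 3, n: 3}

Step-by-step execution:
Initial: b=1, n=2
After step 1 (INC(b)): b=2, n=2
After step 2 (HALVE(b)): b=1, n=2
After step 3 (MUL(b, n)): b=2, n=2
After step 4 (INC(n)): b=2, n=3
After step 5 (INC(b)): b=3, n=3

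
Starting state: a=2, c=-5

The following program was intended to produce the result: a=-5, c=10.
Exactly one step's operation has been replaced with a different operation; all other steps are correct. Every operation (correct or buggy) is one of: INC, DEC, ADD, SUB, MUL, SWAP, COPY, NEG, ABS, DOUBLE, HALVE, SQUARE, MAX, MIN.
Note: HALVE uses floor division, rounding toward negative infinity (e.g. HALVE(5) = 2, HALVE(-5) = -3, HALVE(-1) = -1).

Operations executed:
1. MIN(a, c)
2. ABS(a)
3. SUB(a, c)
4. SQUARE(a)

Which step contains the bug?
Step 4

Trace with buggy code:
Initial: a=2, c=-5
After step 1: a=-5, c=-5
After step 2: a=5, c=-5
After step 3: a=10, c=-5
After step 4: a=100, c=-5
Actual final a=100, c=-5 ≠ expected a=-5, c=10.
Step 4 is the only position where a single-operation replacement can produce the expected result.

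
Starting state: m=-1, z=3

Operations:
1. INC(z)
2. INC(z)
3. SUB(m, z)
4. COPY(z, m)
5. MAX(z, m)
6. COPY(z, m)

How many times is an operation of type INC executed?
2

Counting INC operations:
Step 1: INC(z) ← INC
Step 2: INC(z) ← INC
Total: 2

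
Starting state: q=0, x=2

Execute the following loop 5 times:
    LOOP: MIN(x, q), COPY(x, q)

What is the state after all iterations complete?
q=0, x=0

Iteration trace:
Start: q=0, x=2
After iteration 1: q=0, x=0
After iteration 2: q=0, x=0
After iteration 3: q=0, x=0
After iteration 4: q=0, x=0
After iteration 5: q=0, x=0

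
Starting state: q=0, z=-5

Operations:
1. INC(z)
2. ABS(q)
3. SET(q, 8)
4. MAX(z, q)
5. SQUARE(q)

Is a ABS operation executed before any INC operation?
No

First ABS: step 2
First INC: step 1
Since 2 > 1, INC comes first.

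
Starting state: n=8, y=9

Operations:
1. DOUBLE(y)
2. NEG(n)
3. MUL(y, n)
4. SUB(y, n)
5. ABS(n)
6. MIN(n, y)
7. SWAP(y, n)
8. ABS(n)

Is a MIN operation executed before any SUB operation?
No

First MIN: step 6
First SUB: step 4
Since 6 > 4, SUB comes first.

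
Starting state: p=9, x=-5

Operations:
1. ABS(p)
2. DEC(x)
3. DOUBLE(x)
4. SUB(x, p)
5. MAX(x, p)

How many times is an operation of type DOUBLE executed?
1

Counting DOUBLE operations:
Step 3: DOUBLE(x) ← DOUBLE
Total: 1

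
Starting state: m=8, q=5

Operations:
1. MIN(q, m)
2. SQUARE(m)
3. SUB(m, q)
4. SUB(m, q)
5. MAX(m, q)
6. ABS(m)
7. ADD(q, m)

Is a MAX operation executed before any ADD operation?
Yes

First MAX: step 5
First ADD: step 7
Since 5 < 7, MAX comes first.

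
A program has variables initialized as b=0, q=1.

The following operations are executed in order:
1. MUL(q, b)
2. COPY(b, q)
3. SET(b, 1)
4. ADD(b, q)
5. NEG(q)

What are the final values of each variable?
{b: 1, q: 0}

Step-by-step execution:
Initial: b=0, q=1
After step 1 (MUL(q, b)): b=0, q=0
After step 2 (COPY(b, q)): b=0, q=0
After step 3 (SET(b, 1)): b=1, q=0
After step 4 (ADD(b, q)): b=1, q=0
After step 5 (NEG(q)): b=1, q=0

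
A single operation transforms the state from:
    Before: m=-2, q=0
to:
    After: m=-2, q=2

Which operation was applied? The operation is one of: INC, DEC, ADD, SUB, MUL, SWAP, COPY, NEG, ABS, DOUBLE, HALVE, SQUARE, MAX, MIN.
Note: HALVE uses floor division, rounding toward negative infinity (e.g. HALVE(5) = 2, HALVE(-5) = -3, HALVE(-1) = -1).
SUB(q, m)

Analyzing the change:
Before: m=-2, q=0
After: m=-2, q=2
Variable q changed from 0 to 2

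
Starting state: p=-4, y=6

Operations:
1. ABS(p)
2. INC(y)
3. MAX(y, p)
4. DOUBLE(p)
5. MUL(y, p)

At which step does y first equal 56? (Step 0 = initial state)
Step 5

Tracing y:
Initial: y = 6
After step 1: y = 6
After step 2: y = 7
After step 3: y = 7
After step 4: y = 7
After step 5: y = 56 ← first occurrence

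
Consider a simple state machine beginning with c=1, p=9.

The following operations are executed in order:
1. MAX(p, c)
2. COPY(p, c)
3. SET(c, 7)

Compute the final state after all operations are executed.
{c: 7, p: 1}

Step-by-step execution:
Initial: c=1, p=9
After step 1 (MAX(p, c)): c=1, p=9
After step 2 (COPY(p, c)): c=1, p=1
After step 3 (SET(c, 7)): c=7, p=1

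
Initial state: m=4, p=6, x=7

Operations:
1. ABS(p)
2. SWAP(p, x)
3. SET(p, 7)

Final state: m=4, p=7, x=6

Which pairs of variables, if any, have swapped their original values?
(p, x)

Comparing initial and final values:
m: 4 → 4
p: 6 → 7
x: 7 → 6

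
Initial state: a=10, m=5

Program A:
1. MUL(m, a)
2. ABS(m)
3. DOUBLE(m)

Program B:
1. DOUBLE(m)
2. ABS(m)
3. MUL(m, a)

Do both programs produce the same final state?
Yes

Program A final state: a=10, m=100
Program B final state: a=10, m=100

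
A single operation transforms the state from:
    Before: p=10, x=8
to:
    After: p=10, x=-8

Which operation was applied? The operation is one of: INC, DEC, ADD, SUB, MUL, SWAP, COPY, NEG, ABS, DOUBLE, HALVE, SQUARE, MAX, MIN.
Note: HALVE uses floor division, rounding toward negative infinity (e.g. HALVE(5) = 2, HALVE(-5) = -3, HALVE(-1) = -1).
NEG(x)

Analyzing the change:
Before: p=10, x=8
After: p=10, x=-8
Variable x changed from 8 to -8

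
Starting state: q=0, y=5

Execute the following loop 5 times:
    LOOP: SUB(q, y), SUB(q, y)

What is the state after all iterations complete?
q=-50, y=5

Iteration trace:
Start: q=0, y=5
After iteration 1: q=-10, y=5
After iteration 2: q=-20, y=5
After iteration 3: q=-30, y=5
After iteration 4: q=-40, y=5
After iteration 5: q=-50, y=5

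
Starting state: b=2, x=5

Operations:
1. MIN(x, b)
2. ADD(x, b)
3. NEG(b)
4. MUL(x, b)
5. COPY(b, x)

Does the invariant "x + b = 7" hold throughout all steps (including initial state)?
No, violated after step 1

The invariant is violated after step 1.

State at each step:
Initial: b=2, x=5
After step 1: b=2, x=2
After step 2: b=2, x=4
After step 3: b=-2, x=4
After step 4: b=-2, x=-8
After step 5: b=-8, x=-8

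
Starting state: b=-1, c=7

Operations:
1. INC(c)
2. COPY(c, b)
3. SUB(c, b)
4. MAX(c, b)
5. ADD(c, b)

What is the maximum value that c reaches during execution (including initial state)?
8

Values of c at each step:
Initial: c = 7
After step 1: c = 8 ← maximum
After step 2: c = -1
After step 3: c = 0
After step 4: c = 0
After step 5: c = -1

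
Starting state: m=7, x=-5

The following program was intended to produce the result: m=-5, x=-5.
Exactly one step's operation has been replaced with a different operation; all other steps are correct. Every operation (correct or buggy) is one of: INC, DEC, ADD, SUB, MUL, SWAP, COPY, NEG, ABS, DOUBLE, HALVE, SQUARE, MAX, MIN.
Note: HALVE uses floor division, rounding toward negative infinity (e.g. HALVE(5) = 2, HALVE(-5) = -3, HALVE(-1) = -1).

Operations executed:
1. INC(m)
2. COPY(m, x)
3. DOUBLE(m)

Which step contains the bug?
Step 3

Trace with buggy code:
Initial: m=7, x=-5
After step 1: m=8, x=-5
After step 2: m=-5, x=-5
After step 3: m=-10, x=-5
Actual final m=-10, x=-5 ≠ expected m=-5, x=-5.
Step 3 is the only position where a single-operation replacement can produce the expected result.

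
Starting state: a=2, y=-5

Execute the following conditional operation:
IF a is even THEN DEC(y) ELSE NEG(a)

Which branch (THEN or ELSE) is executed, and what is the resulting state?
Branch: THEN, Final state: a=2, y=-6

Evaluating condition: a is even
Condition is True, so THEN branch executes
After DEC(y): a=2, y=-6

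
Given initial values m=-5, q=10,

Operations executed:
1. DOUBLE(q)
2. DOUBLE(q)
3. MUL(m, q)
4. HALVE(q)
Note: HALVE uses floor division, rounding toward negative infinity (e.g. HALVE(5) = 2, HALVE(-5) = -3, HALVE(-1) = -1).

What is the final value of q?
q = 20

Tracing execution:
Step 1: DOUBLE(q) → q = 20
Step 2: DOUBLE(q) → q = 40
Step 3: MUL(m, q) → q = 40
Step 4: HALVE(q) → q = 20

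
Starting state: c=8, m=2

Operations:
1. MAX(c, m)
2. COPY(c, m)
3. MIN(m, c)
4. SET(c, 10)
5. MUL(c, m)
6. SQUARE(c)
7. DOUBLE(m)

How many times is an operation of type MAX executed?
1

Counting MAX operations:
Step 1: MAX(c, m) ← MAX
Total: 1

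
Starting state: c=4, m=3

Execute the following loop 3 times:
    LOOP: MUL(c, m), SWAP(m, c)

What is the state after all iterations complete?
c=36, m=432

Iteration trace:
Start: c=4, m=3
After iteration 1: c=3, m=12
After iteration 2: c=12, m=36
After iteration 3: c=36, m=432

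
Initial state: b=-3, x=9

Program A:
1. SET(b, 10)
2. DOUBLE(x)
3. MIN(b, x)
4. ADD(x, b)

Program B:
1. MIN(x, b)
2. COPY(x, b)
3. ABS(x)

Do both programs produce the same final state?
No

Program A final state: b=10, x=28
Program B final state: b=-3, x=3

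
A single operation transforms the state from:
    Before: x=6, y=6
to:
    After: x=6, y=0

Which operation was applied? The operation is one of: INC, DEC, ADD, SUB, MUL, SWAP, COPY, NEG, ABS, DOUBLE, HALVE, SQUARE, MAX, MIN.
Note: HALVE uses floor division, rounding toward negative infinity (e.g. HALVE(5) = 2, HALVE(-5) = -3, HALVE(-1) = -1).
SUB(y, x)

Analyzing the change:
Before: x=6, y=6
After: x=6, y=0
Variable y changed from 6 to 0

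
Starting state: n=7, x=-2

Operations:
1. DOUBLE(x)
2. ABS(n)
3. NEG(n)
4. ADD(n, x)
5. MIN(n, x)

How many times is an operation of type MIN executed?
1

Counting MIN operations:
Step 5: MIN(n, x) ← MIN
Total: 1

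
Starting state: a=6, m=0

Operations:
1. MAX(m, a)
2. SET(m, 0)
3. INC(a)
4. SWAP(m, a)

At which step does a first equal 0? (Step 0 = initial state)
Step 4

Tracing a:
Initial: a = 6
After step 1: a = 6
After step 2: a = 6
After step 3: a = 7
After step 4: a = 0 ← first occurrence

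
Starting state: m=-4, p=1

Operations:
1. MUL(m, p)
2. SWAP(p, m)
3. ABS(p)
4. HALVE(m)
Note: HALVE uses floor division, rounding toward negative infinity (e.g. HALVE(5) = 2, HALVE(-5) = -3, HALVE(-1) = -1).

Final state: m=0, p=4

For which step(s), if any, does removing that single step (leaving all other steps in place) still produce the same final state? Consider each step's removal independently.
Step(s) 1

Testing removal of each single step:
Without step 1: final = m=0, p=4 (same)
Without step 2: final = m=-2, p=1 (different)
Without step 3: final = m=0, p=-4 (different)
Without step 4: final = m=1, p=4 (different)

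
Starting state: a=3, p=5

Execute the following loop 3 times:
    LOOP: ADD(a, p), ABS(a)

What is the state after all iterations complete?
a=18, p=5

Iteration trace:
Start: a=3, p=5
After iteration 1: a=8, p=5
After iteration 2: a=13, p=5
After iteration 3: a=18, p=5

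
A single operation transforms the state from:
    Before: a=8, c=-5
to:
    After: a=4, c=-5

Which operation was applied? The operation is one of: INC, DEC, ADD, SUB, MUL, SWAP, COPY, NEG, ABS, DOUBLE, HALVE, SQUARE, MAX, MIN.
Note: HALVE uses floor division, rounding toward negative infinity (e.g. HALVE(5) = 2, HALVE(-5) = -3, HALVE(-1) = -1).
HALVE(a)

Analyzing the change:
Before: a=8, c=-5
After: a=4, c=-5
Variable a changed from 8 to 4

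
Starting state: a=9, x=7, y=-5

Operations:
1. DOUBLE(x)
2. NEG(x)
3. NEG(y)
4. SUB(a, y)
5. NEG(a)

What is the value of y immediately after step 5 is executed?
y = 5

Tracing y through execution:
Initial: y = -5
After step 1 (DOUBLE(x)): y = -5
After step 2 (NEG(x)): y = -5
After step 3 (NEG(y)): y = 5
After step 4 (SUB(a, y)): y = 5
After step 5 (NEG(a)): y = 5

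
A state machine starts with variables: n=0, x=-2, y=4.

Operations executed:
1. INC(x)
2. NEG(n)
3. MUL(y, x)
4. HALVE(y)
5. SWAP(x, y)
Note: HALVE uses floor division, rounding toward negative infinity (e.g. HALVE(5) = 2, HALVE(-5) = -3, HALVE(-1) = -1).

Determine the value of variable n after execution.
n = 0

Tracing execution:
Step 1: INC(x) → n = 0
Step 2: NEG(n) → n = 0
Step 3: MUL(y, x) → n = 0
Step 4: HALVE(y) → n = 0
Step 5: SWAP(x, y) → n = 0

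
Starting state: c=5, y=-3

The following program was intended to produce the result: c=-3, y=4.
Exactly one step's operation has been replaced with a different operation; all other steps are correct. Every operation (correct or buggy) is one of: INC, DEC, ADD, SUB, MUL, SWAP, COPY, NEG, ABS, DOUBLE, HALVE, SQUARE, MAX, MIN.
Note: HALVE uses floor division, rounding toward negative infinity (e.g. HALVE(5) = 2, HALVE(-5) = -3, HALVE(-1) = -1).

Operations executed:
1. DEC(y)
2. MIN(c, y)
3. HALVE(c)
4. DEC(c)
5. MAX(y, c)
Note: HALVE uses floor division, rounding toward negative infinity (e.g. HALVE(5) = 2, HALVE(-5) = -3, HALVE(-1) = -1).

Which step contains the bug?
Step 5

Trace with buggy code:
Initial: c=5, y=-3
After step 1: c=5, y=-4
After step 2: c=-4, y=-4
After step 3: c=-2, y=-4
After step 4: c=-3, y=-4
After step 5: c=-3, y=-3
Actual final c=-3, y=-3 ≠ expected c=-3, y=4.
Step 5 is the only position where a single-operation replacement can produce the expected result.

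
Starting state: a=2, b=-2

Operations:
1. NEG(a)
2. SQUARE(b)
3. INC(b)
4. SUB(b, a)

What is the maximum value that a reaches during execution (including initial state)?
2

Values of a at each step:
Initial: a = 2 ← maximum
After step 1: a = -2
After step 2: a = -2
After step 3: a = -2
After step 4: a = -2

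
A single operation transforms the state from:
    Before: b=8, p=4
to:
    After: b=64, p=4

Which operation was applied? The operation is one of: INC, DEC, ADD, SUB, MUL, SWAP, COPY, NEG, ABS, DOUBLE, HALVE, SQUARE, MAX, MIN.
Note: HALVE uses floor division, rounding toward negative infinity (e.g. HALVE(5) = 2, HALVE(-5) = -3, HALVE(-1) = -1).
SQUARE(b)

Analyzing the change:
Before: b=8, p=4
After: b=64, p=4
Variable b changed from 8 to 64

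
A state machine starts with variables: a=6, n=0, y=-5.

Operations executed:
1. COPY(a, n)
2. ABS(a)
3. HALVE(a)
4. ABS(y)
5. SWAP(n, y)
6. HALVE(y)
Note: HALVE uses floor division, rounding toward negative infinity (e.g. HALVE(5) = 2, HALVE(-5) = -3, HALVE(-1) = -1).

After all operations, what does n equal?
n = 5

Tracing execution:
Step 1: COPY(a, n) → n = 0
Step 2: ABS(a) → n = 0
Step 3: HALVE(a) → n = 0
Step 4: ABS(y) → n = 0
Step 5: SWAP(n, y) → n = 5
Step 6: HALVE(y) → n = 5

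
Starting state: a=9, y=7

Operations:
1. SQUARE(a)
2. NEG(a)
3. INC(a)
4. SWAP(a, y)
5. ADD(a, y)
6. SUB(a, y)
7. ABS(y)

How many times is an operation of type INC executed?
1

Counting INC operations:
Step 3: INC(a) ← INC
Total: 1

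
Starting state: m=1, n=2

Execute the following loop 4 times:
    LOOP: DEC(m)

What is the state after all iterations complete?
m=-3, n=2

Iteration trace:
Start: m=1, n=2
After iteration 1: m=0, n=2
After iteration 2: m=-1, n=2
After iteration 3: m=-2, n=2
After iteration 4: m=-3, n=2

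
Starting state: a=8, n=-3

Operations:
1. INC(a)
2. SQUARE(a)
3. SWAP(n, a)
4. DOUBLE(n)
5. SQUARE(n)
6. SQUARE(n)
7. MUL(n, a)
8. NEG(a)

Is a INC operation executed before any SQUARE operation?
Yes

First INC: step 1
First SQUARE: step 2
Since 1 < 2, INC comes first.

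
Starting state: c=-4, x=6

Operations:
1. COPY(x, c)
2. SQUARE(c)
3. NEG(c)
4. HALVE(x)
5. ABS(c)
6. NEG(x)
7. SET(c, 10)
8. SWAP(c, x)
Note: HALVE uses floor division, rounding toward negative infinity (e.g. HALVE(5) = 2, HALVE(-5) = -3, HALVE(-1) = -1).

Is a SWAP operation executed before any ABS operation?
No

First SWAP: step 8
First ABS: step 5
Since 8 > 5, ABS comes first.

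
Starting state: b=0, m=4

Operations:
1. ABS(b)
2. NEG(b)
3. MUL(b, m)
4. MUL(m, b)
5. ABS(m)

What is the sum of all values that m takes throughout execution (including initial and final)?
16

Values of m at each step:
Initial: m = 4
After step 1: m = 4
After step 2: m = 4
After step 3: m = 4
After step 4: m = 0
After step 5: m = 0
Sum = 4 + 4 + 4 + 4 + 0 + 0 = 16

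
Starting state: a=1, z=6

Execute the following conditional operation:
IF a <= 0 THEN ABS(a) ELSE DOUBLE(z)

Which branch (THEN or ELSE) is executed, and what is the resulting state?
Branch: ELSE, Final state: a=1, z=12

Evaluating condition: a <= 0
a = 1
Condition is False, so ELSE branch executes
After DOUBLE(z): a=1, z=12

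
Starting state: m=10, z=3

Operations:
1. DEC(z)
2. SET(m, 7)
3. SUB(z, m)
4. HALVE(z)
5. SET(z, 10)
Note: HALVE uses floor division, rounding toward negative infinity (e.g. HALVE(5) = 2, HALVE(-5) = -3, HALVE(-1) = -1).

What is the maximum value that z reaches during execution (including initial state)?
10

Values of z at each step:
Initial: z = 3
After step 1: z = 2
After step 2: z = 2
After step 3: z = -5
After step 4: z = -3
After step 5: z = 10 ← maximum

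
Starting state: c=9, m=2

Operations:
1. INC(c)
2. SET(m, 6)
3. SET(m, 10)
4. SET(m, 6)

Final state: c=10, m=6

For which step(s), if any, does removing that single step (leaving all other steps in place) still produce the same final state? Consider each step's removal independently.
Step(s) 2, 3

Testing removal of each single step:
Without step 1: final = c=9, m=6 (different)
Without step 2: final = c=10, m=6 (same)
Without step 3: final = c=10, m=6 (same)
Without step 4: final = c=10, m=10 (different)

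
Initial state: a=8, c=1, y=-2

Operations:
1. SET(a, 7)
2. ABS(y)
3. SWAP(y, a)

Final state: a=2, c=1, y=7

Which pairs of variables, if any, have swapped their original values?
None

Comparing initial and final values:
y: -2 → 7
a: 8 → 2
c: 1 → 1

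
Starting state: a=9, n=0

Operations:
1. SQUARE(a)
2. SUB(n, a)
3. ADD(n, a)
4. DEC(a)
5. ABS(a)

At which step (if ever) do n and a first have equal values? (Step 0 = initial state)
Never

n and a never become equal during execution.

Comparing values at each step:
Initial: n=0, a=9
After step 1: n=0, a=81
After step 2: n=-81, a=81
After step 3: n=0, a=81
After step 4: n=0, a=80
After step 5: n=0, a=80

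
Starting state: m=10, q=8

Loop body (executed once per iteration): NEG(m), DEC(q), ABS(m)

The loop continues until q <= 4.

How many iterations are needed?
4

Tracing iterations:
Initial: m=10, q=8
After iteration 1: m=10, q=7
After iteration 2: m=10, q=6
After iteration 3: m=10, q=5
After iteration 4: m=10, q=4
q <= 4 now holds, so the loop exits after 4 iterations.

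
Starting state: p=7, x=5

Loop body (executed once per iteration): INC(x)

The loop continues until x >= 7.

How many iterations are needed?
2

Tracing iterations:
Initial: p=7, x=5
After iteration 1: p=7, x=6
After iteration 2: p=7, x=7
x >= 7 now holds, so the loop exits after 2 iterations.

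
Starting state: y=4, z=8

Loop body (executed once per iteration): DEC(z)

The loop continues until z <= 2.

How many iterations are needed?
6

Tracing iterations:
Initial: y=4, z=8
After iteration 1: y=4, z=7
After iteration 2: y=4, z=6
After iteration 3: y=4, z=5
After iteration 4: y=4, z=4
After iteration 5: y=4, z=3
After iteration 6: y=4, z=2
z <= 2 now holds, so the loop exits after 6 iterations.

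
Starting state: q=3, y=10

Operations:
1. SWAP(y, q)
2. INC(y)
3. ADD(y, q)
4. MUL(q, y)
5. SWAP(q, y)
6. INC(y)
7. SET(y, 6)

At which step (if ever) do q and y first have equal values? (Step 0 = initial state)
Never

q and y never become equal during execution.

Comparing values at each step:
Initial: q=3, y=10
After step 1: q=10, y=3
After step 2: q=10, y=4
After step 3: q=10, y=14
After step 4: q=140, y=14
After step 5: q=14, y=140
After step 6: q=14, y=141
After step 7: q=14, y=6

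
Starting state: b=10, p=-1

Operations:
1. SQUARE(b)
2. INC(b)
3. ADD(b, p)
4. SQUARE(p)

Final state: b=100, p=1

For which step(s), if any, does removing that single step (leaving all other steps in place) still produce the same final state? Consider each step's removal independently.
None - removing any single step changes the final result

Testing removal of each single step:
Without step 1: final = b=10, p=1 (different)
Without step 2: final = b=99, p=1 (different)
Without step 3: final = b=101, p=1 (different)
Without step 4: final = b=100, p=-1 (different)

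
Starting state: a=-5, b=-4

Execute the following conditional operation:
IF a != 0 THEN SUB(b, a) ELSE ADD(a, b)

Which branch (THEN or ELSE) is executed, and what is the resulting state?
Branch: THEN, Final state: a=-5, b=1

Evaluating condition: a != 0
a = -5
Condition is True, so THEN branch executes
After SUB(b, a): a=-5, b=1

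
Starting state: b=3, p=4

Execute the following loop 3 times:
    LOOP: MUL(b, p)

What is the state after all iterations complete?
b=192, p=4

Iteration trace:
Start: b=3, p=4
After iteration 1: b=12, p=4
After iteration 2: b=48, p=4
After iteration 3: b=192, p=4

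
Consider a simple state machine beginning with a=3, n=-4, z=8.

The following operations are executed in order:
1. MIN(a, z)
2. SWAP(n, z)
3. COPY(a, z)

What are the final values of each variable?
{a: -4, n: 8, z: -4}

Step-by-step execution:
Initial: a=3, n=-4, z=8
After step 1 (MIN(a, z)): a=3, n=-4, z=8
After step 2 (SWAP(n, z)): a=3, n=8, z=-4
After step 3 (COPY(a, z)): a=-4, n=8, z=-4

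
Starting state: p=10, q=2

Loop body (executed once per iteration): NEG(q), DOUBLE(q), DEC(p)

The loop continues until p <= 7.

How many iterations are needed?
3

Tracing iterations:
Initial: p=10, q=2
After iteration 1: p=9, q=-4
After iteration 2: p=8, q=8
After iteration 3: p=7, q=-16
p <= 7 now holds, so the loop exits after 3 iterations.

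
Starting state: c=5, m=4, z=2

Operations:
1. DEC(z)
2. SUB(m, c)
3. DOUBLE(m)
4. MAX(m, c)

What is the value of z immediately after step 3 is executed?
z = 1

Tracing z through execution:
Initial: z = 2
After step 1 (DEC(z)): z = 1
After step 2 (SUB(m, c)): z = 1
After step 3 (DOUBLE(m)): z = 1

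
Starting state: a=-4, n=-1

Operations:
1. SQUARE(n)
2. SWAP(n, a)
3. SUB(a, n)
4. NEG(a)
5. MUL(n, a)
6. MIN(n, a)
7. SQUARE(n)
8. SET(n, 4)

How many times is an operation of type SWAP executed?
1

Counting SWAP operations:
Step 2: SWAP(n, a) ← SWAP
Total: 1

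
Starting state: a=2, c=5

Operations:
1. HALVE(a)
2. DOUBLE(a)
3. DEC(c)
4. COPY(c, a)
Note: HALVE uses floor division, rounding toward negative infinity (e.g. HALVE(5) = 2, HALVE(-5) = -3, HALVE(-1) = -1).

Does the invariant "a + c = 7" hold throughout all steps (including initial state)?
No, violated after step 1

The invariant is violated after step 1.

State at each step:
Initial: a=2, c=5
After step 1: a=1, c=5
After step 2: a=2, c=5
After step 3: a=2, c=4
After step 4: a=2, c=2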